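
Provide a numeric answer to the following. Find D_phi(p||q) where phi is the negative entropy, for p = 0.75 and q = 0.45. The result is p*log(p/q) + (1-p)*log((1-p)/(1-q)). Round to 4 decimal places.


Bregman divergence with negative entropy generator:
D = p*log(p/q) + (1-p)*log((1-p)/(1-q)).
p = 0.75, q = 0.45.
p*log(p/q) = 0.75*log(0.75/0.45) = 0.383119.
(1-p)*log((1-p)/(1-q)) = 0.25*log(0.25/0.55) = -0.197114.
D = 0.383119 + -0.197114 = 0.1860

0.1860


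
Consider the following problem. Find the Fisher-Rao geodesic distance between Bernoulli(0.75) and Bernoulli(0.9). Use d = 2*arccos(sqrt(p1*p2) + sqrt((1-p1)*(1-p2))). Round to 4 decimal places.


Geodesic distance on Bernoulli manifold:
d(p1,p2) = 2*arccos(sqrt(p1*p2) + sqrt((1-p1)*(1-p2))).
sqrt(p1*p2) = sqrt(0.75*0.9) = 0.821584.
sqrt((1-p1)*(1-p2)) = sqrt(0.25*0.1) = 0.158114.
arg = 0.821584 + 0.158114 = 0.979698.
d = 2*arccos(0.979698) = 0.4037

0.4037


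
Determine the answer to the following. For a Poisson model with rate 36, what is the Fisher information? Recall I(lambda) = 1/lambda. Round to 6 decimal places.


Fisher information for Poisson: I(lambda) = 1/lambda.
lambda = 36.
I(lambda) = 1/36 = 0.027778

0.027778


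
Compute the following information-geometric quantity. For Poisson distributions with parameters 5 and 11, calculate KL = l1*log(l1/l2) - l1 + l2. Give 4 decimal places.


KL divergence for Poisson:
KL = l1*log(l1/l2) - l1 + l2.
l1 = 5, l2 = 11.
log(5/11) = -0.788457.
l1*log(l1/l2) = 5 * -0.788457 = -3.942287.
KL = -3.942287 - 5 + 11 = 2.0577

2.0577


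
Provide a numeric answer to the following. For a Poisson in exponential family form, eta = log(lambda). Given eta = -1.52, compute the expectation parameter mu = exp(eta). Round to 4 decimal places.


Expectation parameter for Poisson exponential family:
mu = exp(eta).
eta = -1.52.
mu = exp(-1.52) = 0.2187

0.2187


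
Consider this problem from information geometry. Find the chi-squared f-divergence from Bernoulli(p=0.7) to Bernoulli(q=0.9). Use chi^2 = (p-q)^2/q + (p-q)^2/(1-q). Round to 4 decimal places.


Chi-squared divergence between Bernoulli distributions:
chi^2 = (p-q)^2/q + (p-q)^2/(1-q).
p = 0.7, q = 0.9, p-q = -0.2.
(p-q)^2 = 0.04.
term1 = 0.04/0.9 = 0.044444.
term2 = 0.04/0.1 = 0.4.
chi^2 = 0.044444 + 0.4 = 0.4444

0.4444


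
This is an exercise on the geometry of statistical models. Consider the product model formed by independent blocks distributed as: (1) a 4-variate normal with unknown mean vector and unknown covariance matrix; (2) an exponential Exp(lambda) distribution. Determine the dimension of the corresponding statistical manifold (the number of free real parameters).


The dimension of a statistical manifold equals the number of free
(independent) real parameters of the model. For a product of independent
blocks the parameter counts add.
- 4-variate normal: 4 (mean) + 4*5/2 = 10 (symmetric covariance) = 14.
- exponential (lambda): 1.
Total = 14 + 1 = 15.
Dimension = 15

15


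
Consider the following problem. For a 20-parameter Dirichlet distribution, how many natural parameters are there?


Exponential family dimension calculation:
Dirichlet with 20 components has 20 natural parameters.

20


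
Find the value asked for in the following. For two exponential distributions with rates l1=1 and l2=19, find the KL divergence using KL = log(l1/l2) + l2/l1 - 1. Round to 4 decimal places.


KL divergence for exponential family:
KL = log(l1/l2) + l2/l1 - 1.
log(1/19) = -2.944439.
19/1 = 19.0.
KL = -2.944439 + 19.0 - 1 = 15.0556

15.0556


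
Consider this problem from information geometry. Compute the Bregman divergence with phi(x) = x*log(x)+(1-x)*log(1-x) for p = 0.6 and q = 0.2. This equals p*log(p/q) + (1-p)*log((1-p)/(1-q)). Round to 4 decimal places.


Bregman divergence with negative entropy generator:
D = p*log(p/q) + (1-p)*log((1-p)/(1-q)).
p = 0.6, q = 0.2.
p*log(p/q) = 0.6*log(0.6/0.2) = 0.659167.
(1-p)*log((1-p)/(1-q)) = 0.4*log(0.4/0.8) = -0.277259.
D = 0.659167 + -0.277259 = 0.3819

0.3819


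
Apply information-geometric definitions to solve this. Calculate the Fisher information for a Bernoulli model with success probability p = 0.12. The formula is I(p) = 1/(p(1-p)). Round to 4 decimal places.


For Bernoulli(p), Fisher information is I(p) = 1/(p*(1-p)).
p = 0.12, 1-p = 0.88.
p*(1-p) = 0.1056.
I(p) = 1/0.1056 = 9.4697

9.4697


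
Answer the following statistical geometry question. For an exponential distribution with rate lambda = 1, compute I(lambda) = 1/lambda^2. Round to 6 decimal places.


Fisher information for exponential: I(lambda) = 1/lambda^2.
lambda = 1, lambda^2 = 1.
I = 1/1 = 1.000000

1.000000


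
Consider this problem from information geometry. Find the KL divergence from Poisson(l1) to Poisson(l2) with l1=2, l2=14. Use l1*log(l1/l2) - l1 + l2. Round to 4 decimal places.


KL divergence for Poisson:
KL = l1*log(l1/l2) - l1 + l2.
l1 = 2, l2 = 14.
log(2/14) = -1.94591.
l1*log(l1/l2) = 2 * -1.94591 = -3.89182.
KL = -3.89182 - 2 + 14 = 8.1082

8.1082


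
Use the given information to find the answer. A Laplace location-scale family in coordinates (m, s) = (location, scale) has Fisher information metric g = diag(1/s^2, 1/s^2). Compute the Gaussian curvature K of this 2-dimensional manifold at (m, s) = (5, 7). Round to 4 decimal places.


The metric has the form g = (A dm^2 + B ds^2)/s^2 with A = 1, B = 1.
Substitute u = sqrt(A/B)*m: g = B*(du^2 + ds^2)/s^2, i.e. B times the
Poincare upper half-plane metric, which has constant Gaussian curvature -1.
Scaling a 2D metric by a constant c divides the Gaussian curvature by c,
so K = -1/B = -1/(1) = -1.0000 everywhere (the point (m, s) = (5, 7) is irrelevant:
the curvature is constant).
The requested Gaussian curvature is K = -1.0000.

-1.0000


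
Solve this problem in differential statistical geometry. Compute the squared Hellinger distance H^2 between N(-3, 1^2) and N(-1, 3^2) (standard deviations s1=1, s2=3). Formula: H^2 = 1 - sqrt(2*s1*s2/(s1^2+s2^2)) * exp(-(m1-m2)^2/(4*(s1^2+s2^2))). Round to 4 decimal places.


Squared Hellinger distance for Gaussians:
H^2 = 1 - sqrt(2*s1*s2/(s1^2+s2^2)) * exp(-(m1-m2)^2/(4*(s1^2+s2^2))).
s1^2 = 1, s2^2 = 9, s1^2+s2^2 = 10.
sqrt(2*1*3/(10)) = 0.774597.
(m1-m2)^2 = (-2)^2 = 4.
exp(-4/(4*10)) = exp(-0.1) = 0.904837.
H^2 = 1 - 0.774597*0.904837 = 0.2991

0.2991


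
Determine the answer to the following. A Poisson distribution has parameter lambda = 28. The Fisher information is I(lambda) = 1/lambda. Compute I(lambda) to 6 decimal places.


Fisher information for Poisson: I(lambda) = 1/lambda.
lambda = 28.
I(lambda) = 1/28 = 0.035714

0.035714


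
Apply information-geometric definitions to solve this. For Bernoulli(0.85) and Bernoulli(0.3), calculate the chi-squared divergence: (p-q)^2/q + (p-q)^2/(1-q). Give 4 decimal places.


Chi-squared divergence between Bernoulli distributions:
chi^2 = (p-q)^2/q + (p-q)^2/(1-q).
p = 0.85, q = 0.3, p-q = 0.55.
(p-q)^2 = 0.3025.
term1 = 0.3025/0.3 = 1.008333.
term2 = 0.3025/0.7 = 0.432143.
chi^2 = 1.008333 + 0.432143 = 1.4405

1.4405


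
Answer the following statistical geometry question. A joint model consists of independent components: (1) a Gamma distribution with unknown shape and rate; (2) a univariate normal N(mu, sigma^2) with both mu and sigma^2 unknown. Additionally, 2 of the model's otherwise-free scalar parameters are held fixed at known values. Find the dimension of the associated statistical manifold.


The dimension of a statistical manifold equals the number of free
(independent) real parameters of the model. For a product of independent
blocks the parameter counts add.
- Gamma (shape, rate): 2.
- normal (mu, sigma^2): 2.
Total = 2 + 2 = 4.
2 parameter(s) fixed at known values: 4 - 2 = 2.
Dimension = 2

2


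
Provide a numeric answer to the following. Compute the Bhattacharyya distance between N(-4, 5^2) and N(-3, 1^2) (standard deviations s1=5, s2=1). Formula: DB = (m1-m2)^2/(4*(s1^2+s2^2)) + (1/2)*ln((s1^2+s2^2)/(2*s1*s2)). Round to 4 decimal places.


Bhattacharyya distance between two Gaussians:
DB = (m1-m2)^2/(4*(s1^2+s2^2)) + (1/2)*ln((s1^2+s2^2)/(2*s1*s2)).
(m1-m2)^2 = (-1)^2 = 1.
s1^2+s2^2 = 25 + 1 = 26.
term1 = 1/104 = 0.009615.
term2 = 0.5*ln(26/10.0) = 0.477756.
DB = 0.009615 + 0.477756 = 0.4874

0.4874


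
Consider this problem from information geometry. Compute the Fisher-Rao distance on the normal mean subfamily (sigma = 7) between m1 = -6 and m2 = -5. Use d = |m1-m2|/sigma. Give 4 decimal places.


On the fixed-variance normal subfamily, geodesic distance = |m1-m2|/sigma.
|-6 - -5| = 1.
sigma = 7.
d = 1/7 = 0.1429

0.1429


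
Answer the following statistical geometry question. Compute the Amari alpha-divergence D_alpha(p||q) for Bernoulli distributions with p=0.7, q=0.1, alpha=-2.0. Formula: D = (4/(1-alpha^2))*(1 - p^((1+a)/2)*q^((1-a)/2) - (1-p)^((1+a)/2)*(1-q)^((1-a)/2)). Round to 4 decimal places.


Amari alpha-divergence:
D = (4/(1-alpha^2))*(1 - p^((1+a)/2)*q^((1-a)/2) - (1-p)^((1+a)/2)*(1-q)^((1-a)/2)).
alpha = -2.0, p = 0.7, q = 0.1.
e1 = (1+alpha)/2 = -0.5, e2 = (1-alpha)/2 = 1.5.
t1 = p^e1 * q^e2 = 0.7^-0.5 * 0.1^1.5 = 0.037796.
t2 = (1-p)^e1 * (1-q)^e2 = 0.3^-0.5 * 0.9^1.5 = 1.558846.
4/(1-alpha^2) = -1.333333.
D = -1.333333*(1 - 0.037796 - 1.558846) = 0.7955

0.7955


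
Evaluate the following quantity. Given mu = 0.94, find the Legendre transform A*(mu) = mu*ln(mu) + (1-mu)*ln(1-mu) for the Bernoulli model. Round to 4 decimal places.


Legendre transform for Bernoulli:
A*(mu) = mu*log(mu) + (1-mu)*log(1-mu).
mu = 0.94, 1-mu = 0.06.
mu*log(mu) = 0.94*log(0.94) = -0.058163.
(1-mu)*log(1-mu) = 0.06*log(0.06) = -0.168805.
A* = -0.058163 + -0.168805 = -0.2270

-0.2270


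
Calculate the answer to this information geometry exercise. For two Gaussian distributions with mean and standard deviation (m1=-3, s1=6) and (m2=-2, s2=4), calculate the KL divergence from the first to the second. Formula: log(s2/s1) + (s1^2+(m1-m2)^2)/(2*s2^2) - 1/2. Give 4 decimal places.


KL divergence between normal distributions:
KL = log(s2/s1) + (s1^2 + (m1-m2)^2)/(2*s2^2) - 1/2.
log(4/6) = -0.405465.
(6^2 + (-3--2)^2)/(2*4^2) = (36 + 1)/32 = 1.15625.
KL = -0.405465 + 1.15625 - 0.5 = 0.2508

0.2508


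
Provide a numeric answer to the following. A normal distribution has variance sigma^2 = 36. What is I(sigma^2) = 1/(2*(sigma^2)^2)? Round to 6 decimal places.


Fisher information for variance: I(sigma^2) = 1/(2*sigma^4).
sigma^2 = 36, so sigma^4 = 1296.
I = 1/(2*1296) = 1/2592 = 0.000386

0.000386


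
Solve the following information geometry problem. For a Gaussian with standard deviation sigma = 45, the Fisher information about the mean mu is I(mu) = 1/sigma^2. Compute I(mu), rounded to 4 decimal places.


The Fisher information for the mean of a normal distribution is I(mu) = 1/sigma^2.
sigma = 45, so sigma^2 = 2025.
I(mu) = 1/2025 = 0.0005

0.0005


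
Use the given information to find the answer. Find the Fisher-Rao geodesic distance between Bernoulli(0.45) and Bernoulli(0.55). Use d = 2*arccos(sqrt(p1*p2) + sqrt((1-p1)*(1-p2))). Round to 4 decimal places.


Geodesic distance on Bernoulli manifold:
d(p1,p2) = 2*arccos(sqrt(p1*p2) + sqrt((1-p1)*(1-p2))).
sqrt(p1*p2) = sqrt(0.45*0.55) = 0.497494.
sqrt((1-p1)*(1-p2)) = sqrt(0.55*0.45) = 0.497494.
arg = 0.497494 + 0.497494 = 0.994987.
d = 2*arccos(0.994987) = 0.2003

0.2003


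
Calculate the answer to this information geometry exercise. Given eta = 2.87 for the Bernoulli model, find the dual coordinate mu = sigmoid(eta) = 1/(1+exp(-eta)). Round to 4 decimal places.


Dual coordinate (expectation parameter) for Bernoulli:
mu = 1/(1+exp(-eta)).
eta = 2.87.
exp(-eta) = exp(-2.87) = 0.056699.
mu = 1/(1+0.056699) = 0.9463

0.9463


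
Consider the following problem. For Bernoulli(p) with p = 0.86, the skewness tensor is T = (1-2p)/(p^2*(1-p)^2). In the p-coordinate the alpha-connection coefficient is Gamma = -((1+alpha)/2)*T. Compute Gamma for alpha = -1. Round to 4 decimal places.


Skewness (Amari-Chentsov) tensor: T = (1-2p)/(p^2*(1-p)^2).
p = 0.86, 1-2p = -0.72, p^2 = 0.7396, (1-p)^2 = 0.0196.
T = -0.72/(0.7396 * 0.0196) = -49.668326.
In the p-coordinate, Gamma^(alpha) = Gamma^(0) - (alpha/2)*T with Gamma^(0) = (1/2)*g'(p) = -T/2,
so Gamma^(alpha) = -((1+alpha)/2)*T.
alpha = -1, -(1+alpha)/2 = 0.0.
Gamma = 0.0 * -49.668326 = 0.0000

0.0000


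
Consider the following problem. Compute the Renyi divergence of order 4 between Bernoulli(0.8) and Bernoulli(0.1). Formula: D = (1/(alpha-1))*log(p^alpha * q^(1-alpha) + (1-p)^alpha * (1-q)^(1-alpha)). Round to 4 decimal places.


Renyi divergence of order alpha between Bernoulli distributions:
D = (1/(alpha-1))*log(p^alpha * q^(1-alpha) + (1-p)^alpha * (1-q)^(1-alpha)).
alpha = 4, p = 0.8, q = 0.1.
p^alpha * q^(1-alpha) = 0.8^4 * 0.1^-3 = 409.6.
(1-p)^alpha * (1-q)^(1-alpha) = 0.2^4 * 0.9^-3 = 0.002195.
sum = 409.6 + 0.002195 = 409.602195.
D = (1/3)*log(409.602195) = 2.0051

2.0051


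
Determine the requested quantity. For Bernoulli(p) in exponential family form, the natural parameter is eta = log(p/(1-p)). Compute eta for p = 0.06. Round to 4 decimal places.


Natural parameter for Bernoulli: eta = log(p/(1-p)).
p = 0.06, 1-p = 0.94.
p/(1-p) = 0.06383.
eta = log(0.06383) = -2.7515

-2.7515


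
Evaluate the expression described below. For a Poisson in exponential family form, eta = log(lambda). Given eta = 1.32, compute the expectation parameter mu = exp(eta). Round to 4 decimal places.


Expectation parameter for Poisson exponential family:
mu = exp(eta).
eta = 1.32.
mu = exp(1.32) = 3.7434

3.7434


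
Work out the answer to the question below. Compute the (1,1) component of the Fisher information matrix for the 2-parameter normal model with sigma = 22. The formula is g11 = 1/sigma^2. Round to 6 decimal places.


For the 2-parameter normal family, the Fisher metric has:
  g11 = 1/sigma^2, g22 = 2/sigma^2.
sigma = 22, sigma^2 = 484.
g11 = 0.002066

0.002066


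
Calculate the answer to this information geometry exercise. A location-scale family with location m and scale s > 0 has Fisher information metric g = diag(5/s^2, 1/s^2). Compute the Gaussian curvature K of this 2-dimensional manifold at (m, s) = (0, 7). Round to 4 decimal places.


The metric has the form g = (A dm^2 + B ds^2)/s^2 with A = 5, B = 1.
Substitute u = sqrt(A/B)*m: g = B*(du^2 + ds^2)/s^2, i.e. B times the
Poincare upper half-plane metric, which has constant Gaussian curvature -1.
Scaling a 2D metric by a constant c divides the Gaussian curvature by c,
so K = -1/B = -1/(1) = -1.0000 everywhere (the point (m, s) = (0, 7) is irrelevant:
the curvature is constant).
The requested Gaussian curvature is K = -1.0000.

-1.0000


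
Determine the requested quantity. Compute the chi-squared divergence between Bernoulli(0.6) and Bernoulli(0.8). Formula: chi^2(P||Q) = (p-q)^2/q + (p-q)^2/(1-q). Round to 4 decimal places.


Chi-squared divergence between Bernoulli distributions:
chi^2 = (p-q)^2/q + (p-q)^2/(1-q).
p = 0.6, q = 0.8, p-q = -0.2.
(p-q)^2 = 0.04.
term1 = 0.04/0.8 = 0.05.
term2 = 0.04/0.2 = 0.2.
chi^2 = 0.05 + 0.2 = 0.2500

0.2500


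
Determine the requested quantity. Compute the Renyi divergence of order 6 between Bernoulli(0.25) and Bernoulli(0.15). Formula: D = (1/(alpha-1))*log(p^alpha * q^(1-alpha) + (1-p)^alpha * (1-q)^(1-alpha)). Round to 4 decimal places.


Renyi divergence of order alpha between Bernoulli distributions:
D = (1/(alpha-1))*log(p^alpha * q^(1-alpha) + (1-p)^alpha * (1-q)^(1-alpha)).
alpha = 6, p = 0.25, q = 0.15.
p^alpha * q^(1-alpha) = 0.25^6 * 0.15^-5 = 3.215021.
(1-p)^alpha * (1-q)^(1-alpha) = 0.75^6 * 0.85^-5 = 0.401119.
sum = 3.215021 + 0.401119 = 3.616139.
D = (1/5)*log(3.616139) = 0.2571

0.2571


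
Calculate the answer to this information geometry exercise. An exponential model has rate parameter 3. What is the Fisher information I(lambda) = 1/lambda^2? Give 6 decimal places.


Fisher information for exponential: I(lambda) = 1/lambda^2.
lambda = 3, lambda^2 = 9.
I = 1/9 = 0.111111

0.111111


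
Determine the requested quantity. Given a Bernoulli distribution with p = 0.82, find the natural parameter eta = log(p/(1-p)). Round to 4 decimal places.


Natural parameter for Bernoulli: eta = log(p/(1-p)).
p = 0.82, 1-p = 0.18.
p/(1-p) = 4.555556.
eta = log(4.555556) = 1.5163

1.5163


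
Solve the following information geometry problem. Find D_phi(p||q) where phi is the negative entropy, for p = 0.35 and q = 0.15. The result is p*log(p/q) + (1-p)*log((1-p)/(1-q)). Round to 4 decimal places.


Bregman divergence with negative entropy generator:
D = p*log(p/q) + (1-p)*log((1-p)/(1-q)).
p = 0.35, q = 0.15.
p*log(p/q) = 0.35*log(0.35/0.15) = 0.296554.
(1-p)*log((1-p)/(1-q)) = 0.65*log(0.65/0.85) = -0.174372.
D = 0.296554 + -0.174372 = 0.1222

0.1222


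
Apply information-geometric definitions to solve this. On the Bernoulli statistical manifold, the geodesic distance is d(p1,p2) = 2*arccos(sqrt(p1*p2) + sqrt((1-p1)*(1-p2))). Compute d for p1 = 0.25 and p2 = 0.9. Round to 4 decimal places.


Geodesic distance on Bernoulli manifold:
d(p1,p2) = 2*arccos(sqrt(p1*p2) + sqrt((1-p1)*(1-p2))).
sqrt(p1*p2) = sqrt(0.25*0.9) = 0.474342.
sqrt((1-p1)*(1-p2)) = sqrt(0.75*0.1) = 0.273861.
arg = 0.474342 + 0.273861 = 0.748203.
d = 2*arccos(0.748203) = 1.4509

1.4509


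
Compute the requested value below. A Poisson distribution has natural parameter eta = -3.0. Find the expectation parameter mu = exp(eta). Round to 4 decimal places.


Expectation parameter for Poisson exponential family:
mu = exp(eta).
eta = -3.0.
mu = exp(-3.0) = 0.0498

0.0498


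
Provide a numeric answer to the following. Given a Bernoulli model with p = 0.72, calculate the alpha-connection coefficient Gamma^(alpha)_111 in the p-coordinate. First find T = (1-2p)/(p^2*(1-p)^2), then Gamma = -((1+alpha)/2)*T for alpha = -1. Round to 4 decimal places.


Skewness (Amari-Chentsov) tensor: T = (1-2p)/(p^2*(1-p)^2).
p = 0.72, 1-2p = -0.44, p^2 = 0.5184, (1-p)^2 = 0.0784.
T = -0.44/(0.5184 * 0.0784) = -10.82609.
In the p-coordinate, Gamma^(alpha) = Gamma^(0) - (alpha/2)*T with Gamma^(0) = (1/2)*g'(p) = -T/2,
so Gamma^(alpha) = -((1+alpha)/2)*T.
alpha = -1, -(1+alpha)/2 = 0.0.
Gamma = 0.0 * -10.82609 = 0.0000

0.0000


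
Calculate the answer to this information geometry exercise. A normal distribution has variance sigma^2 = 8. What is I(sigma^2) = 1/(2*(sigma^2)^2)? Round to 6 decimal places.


Fisher information for variance: I(sigma^2) = 1/(2*sigma^4).
sigma^2 = 8, so sigma^4 = 64.
I = 1/(2*64) = 1/128 = 0.007813

0.007813


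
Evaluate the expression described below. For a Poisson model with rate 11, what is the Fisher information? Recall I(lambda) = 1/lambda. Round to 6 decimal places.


Fisher information for Poisson: I(lambda) = 1/lambda.
lambda = 11.
I(lambda) = 1/11 = 0.090909

0.090909


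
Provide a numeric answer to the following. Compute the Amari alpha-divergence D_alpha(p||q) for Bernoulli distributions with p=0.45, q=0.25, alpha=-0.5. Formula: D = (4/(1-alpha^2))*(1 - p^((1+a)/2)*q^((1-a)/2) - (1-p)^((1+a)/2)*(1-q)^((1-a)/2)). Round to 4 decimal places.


Amari alpha-divergence:
D = (4/(1-alpha^2))*(1 - p^((1+a)/2)*q^((1-a)/2) - (1-p)^((1+a)/2)*(1-q)^((1-a)/2)).
alpha = -0.5, p = 0.45, q = 0.25.
e1 = (1+alpha)/2 = 0.25, e2 = (1-alpha)/2 = 0.75.
t1 = p^e1 * q^e2 = 0.45^0.25 * 0.25^0.75 = 0.289573.
t2 = (1-p)^e1 * (1-q)^e2 = 0.55^0.25 * 0.75^0.75 = 0.694043.
4/(1-alpha^2) = 5.333333.
D = 5.333333*(1 - 0.289573 - 0.694043) = 0.0874

0.0874


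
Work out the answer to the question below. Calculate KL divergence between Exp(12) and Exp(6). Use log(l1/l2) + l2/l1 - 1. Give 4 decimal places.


KL divergence for exponential family:
KL = log(l1/l2) + l2/l1 - 1.
log(12/6) = 0.693147.
6/12 = 0.5.
KL = 0.693147 + 0.5 - 1 = 0.1931

0.1931


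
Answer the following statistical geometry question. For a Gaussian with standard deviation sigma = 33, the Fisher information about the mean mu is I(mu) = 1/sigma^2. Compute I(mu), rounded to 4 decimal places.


The Fisher information for the mean of a normal distribution is I(mu) = 1/sigma^2.
sigma = 33, so sigma^2 = 1089.
I(mu) = 1/1089 = 0.0009

0.0009


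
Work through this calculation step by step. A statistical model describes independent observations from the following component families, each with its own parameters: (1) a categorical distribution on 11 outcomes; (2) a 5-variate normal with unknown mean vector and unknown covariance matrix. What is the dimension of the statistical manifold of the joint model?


The dimension of a statistical manifold equals the number of free
(independent) real parameters of the model. For a product of independent
blocks the parameter counts add.
- categorical on 11 outcomes (probabilities sum to 1): 11-1 = 10.
- 5-variate normal: 5 (mean) + 5*6/2 = 15 (symmetric covariance) = 20.
Total = 10 + 20 = 30.
Dimension = 30

30


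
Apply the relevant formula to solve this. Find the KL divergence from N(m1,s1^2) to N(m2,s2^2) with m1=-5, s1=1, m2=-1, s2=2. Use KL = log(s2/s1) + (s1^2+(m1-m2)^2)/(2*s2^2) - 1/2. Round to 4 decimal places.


KL divergence between normal distributions:
KL = log(s2/s1) + (s1^2 + (m1-m2)^2)/(2*s2^2) - 1/2.
log(2/1) = 0.693147.
(1^2 + (-5--1)^2)/(2*2^2) = (1 + 16)/8 = 2.125.
KL = 0.693147 + 2.125 - 0.5 = 2.3181

2.3181


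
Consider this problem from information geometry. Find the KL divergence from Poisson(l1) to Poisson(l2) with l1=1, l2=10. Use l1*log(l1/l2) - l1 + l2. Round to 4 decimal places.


KL divergence for Poisson:
KL = l1*log(l1/l2) - l1 + l2.
l1 = 1, l2 = 10.
log(1/10) = -2.302585.
l1*log(l1/l2) = 1 * -2.302585 = -2.302585.
KL = -2.302585 - 1 + 10 = 6.6974

6.6974


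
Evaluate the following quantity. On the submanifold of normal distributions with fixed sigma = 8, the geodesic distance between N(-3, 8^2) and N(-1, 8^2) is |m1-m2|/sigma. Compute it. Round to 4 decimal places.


On the fixed-variance normal subfamily, geodesic distance = |m1-m2|/sigma.
|-3 - -1| = 2.
sigma = 8.
d = 2/8 = 0.2500

0.2500


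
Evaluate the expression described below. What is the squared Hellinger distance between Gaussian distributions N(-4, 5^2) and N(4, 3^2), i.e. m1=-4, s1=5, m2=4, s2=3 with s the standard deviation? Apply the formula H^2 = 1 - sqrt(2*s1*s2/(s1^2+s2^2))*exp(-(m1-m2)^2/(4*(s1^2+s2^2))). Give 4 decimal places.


Squared Hellinger distance for Gaussians:
H^2 = 1 - sqrt(2*s1*s2/(s1^2+s2^2)) * exp(-(m1-m2)^2/(4*(s1^2+s2^2))).
s1^2 = 25, s2^2 = 9, s1^2+s2^2 = 34.
sqrt(2*5*3/(34)) = 0.939336.
(m1-m2)^2 = (-8)^2 = 64.
exp(-64/(4*34)) = exp(-0.470588) = 0.624635.
H^2 = 1 - 0.939336*0.624635 = 0.4133

0.4133


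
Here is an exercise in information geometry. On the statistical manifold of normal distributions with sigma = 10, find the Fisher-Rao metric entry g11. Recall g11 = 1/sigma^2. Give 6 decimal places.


For the 2-parameter normal family, the Fisher metric has:
  g11 = 1/sigma^2, g22 = 2/sigma^2.
sigma = 10, sigma^2 = 100.
g11 = 0.010000

0.010000


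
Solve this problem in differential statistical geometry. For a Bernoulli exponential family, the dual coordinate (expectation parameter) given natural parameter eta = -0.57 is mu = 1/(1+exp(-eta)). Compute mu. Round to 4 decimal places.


Dual coordinate (expectation parameter) for Bernoulli:
mu = 1/(1+exp(-eta)).
eta = -0.57.
exp(-eta) = exp(0.57) = 1.768267.
mu = 1/(1+1.768267) = 0.3612

0.3612


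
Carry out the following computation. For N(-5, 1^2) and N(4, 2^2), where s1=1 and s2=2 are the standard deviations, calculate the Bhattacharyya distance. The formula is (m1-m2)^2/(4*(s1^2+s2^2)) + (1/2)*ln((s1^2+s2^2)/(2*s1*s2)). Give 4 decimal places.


Bhattacharyya distance between two Gaussians:
DB = (m1-m2)^2/(4*(s1^2+s2^2)) + (1/2)*ln((s1^2+s2^2)/(2*s1*s2)).
(m1-m2)^2 = (-9)^2 = 81.
s1^2+s2^2 = 1 + 4 = 5.
term1 = 81/20 = 4.05.
term2 = 0.5*ln(5/4.0) = 0.111572.
DB = 4.05 + 0.111572 = 4.1616

4.1616


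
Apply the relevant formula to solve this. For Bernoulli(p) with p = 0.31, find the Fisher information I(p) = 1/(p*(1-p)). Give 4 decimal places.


For Bernoulli(p), Fisher information is I(p) = 1/(p*(1-p)).
p = 0.31, 1-p = 0.69.
p*(1-p) = 0.2139.
I(p) = 1/0.2139 = 4.6751

4.6751


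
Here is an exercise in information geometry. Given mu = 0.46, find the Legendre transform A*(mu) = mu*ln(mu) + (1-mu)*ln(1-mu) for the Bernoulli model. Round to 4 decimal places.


Legendre transform for Bernoulli:
A*(mu) = mu*log(mu) + (1-mu)*log(1-mu).
mu = 0.46, 1-mu = 0.54.
mu*log(mu) = 0.46*log(0.46) = -0.357203.
(1-mu)*log(1-mu) = 0.54*log(0.54) = -0.332741.
A* = -0.357203 + -0.332741 = -0.6899

-0.6899


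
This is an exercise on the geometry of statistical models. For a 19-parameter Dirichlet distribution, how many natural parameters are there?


Exponential family dimension calculation:
Dirichlet with 19 components has 19 natural parameters.

19


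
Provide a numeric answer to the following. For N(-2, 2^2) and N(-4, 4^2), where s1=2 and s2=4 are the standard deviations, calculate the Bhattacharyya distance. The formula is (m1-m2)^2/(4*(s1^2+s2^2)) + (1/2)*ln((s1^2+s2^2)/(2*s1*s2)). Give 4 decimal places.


Bhattacharyya distance between two Gaussians:
DB = (m1-m2)^2/(4*(s1^2+s2^2)) + (1/2)*ln((s1^2+s2^2)/(2*s1*s2)).
(m1-m2)^2 = (2)^2 = 4.
s1^2+s2^2 = 4 + 16 = 20.
term1 = 4/80 = 0.05.
term2 = 0.5*ln(20/16.0) = 0.111572.
DB = 0.05 + 0.111572 = 0.1616

0.1616


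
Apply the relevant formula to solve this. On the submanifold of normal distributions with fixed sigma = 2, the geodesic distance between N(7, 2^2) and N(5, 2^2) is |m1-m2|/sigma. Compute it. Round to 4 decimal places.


On the fixed-variance normal subfamily, geodesic distance = |m1-m2|/sigma.
|7 - 5| = 2.
sigma = 2.
d = 2/2 = 1.0000

1.0000


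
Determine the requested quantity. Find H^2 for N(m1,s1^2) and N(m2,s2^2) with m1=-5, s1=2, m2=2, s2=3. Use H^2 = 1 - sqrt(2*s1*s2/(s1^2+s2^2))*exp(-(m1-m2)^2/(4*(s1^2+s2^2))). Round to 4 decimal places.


Squared Hellinger distance for Gaussians:
H^2 = 1 - sqrt(2*s1*s2/(s1^2+s2^2)) * exp(-(m1-m2)^2/(4*(s1^2+s2^2))).
s1^2 = 4, s2^2 = 9, s1^2+s2^2 = 13.
sqrt(2*2*3/(13)) = 0.960769.
(m1-m2)^2 = (-7)^2 = 49.
exp(-49/(4*13)) = exp(-0.942308) = 0.389727.
H^2 = 1 - 0.960769*0.389727 = 0.6256

0.6256


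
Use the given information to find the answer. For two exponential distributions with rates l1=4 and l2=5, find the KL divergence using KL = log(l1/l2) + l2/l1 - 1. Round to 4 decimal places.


KL divergence for exponential family:
KL = log(l1/l2) + l2/l1 - 1.
log(4/5) = -0.223144.
5/4 = 1.25.
KL = -0.223144 + 1.25 - 1 = 0.0269

0.0269


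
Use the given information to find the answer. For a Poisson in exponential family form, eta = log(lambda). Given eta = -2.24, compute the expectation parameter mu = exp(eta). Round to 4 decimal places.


Expectation parameter for Poisson exponential family:
mu = exp(eta).
eta = -2.24.
mu = exp(-2.24) = 0.1065

0.1065


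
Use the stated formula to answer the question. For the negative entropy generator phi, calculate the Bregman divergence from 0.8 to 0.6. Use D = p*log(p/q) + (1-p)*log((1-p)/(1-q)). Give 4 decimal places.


Bregman divergence with negative entropy generator:
D = p*log(p/q) + (1-p)*log((1-p)/(1-q)).
p = 0.8, q = 0.6.
p*log(p/q) = 0.8*log(0.8/0.6) = 0.230146.
(1-p)*log((1-p)/(1-q)) = 0.2*log(0.2/0.4) = -0.138629.
D = 0.230146 + -0.138629 = 0.0915

0.0915


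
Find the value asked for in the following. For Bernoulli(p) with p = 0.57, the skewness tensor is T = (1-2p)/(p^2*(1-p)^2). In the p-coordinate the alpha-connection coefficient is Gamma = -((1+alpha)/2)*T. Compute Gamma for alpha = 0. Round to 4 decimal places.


Skewness (Amari-Chentsov) tensor: T = (1-2p)/(p^2*(1-p)^2).
p = 0.57, 1-2p = -0.14, p^2 = 0.3249, (1-p)^2 = 0.1849.
T = -0.14/(0.3249 * 0.1849) = -2.330459.
In the p-coordinate, Gamma^(alpha) = Gamma^(0) - (alpha/2)*T with Gamma^(0) = (1/2)*g'(p) = -T/2,
so Gamma^(alpha) = -((1+alpha)/2)*T.
alpha = 0, -(1+alpha)/2 = -0.5.
Gamma = -0.5 * -2.330459 = 1.1652

1.1652


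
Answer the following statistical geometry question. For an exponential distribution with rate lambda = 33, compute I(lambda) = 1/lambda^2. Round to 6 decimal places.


Fisher information for exponential: I(lambda) = 1/lambda^2.
lambda = 33, lambda^2 = 1089.
I = 1/1089 = 0.000918

0.000918


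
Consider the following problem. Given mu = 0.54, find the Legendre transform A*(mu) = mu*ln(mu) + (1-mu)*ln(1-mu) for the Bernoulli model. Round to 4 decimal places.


Legendre transform for Bernoulli:
A*(mu) = mu*log(mu) + (1-mu)*log(1-mu).
mu = 0.54, 1-mu = 0.46.
mu*log(mu) = 0.54*log(0.54) = -0.332741.
(1-mu)*log(1-mu) = 0.46*log(0.46) = -0.357203.
A* = -0.332741 + -0.357203 = -0.6899

-0.6899


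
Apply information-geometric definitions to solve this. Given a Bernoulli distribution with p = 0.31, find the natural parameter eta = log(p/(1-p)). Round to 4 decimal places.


Natural parameter for Bernoulli: eta = log(p/(1-p)).
p = 0.31, 1-p = 0.69.
p/(1-p) = 0.449275.
eta = log(0.449275) = -0.8001

-0.8001


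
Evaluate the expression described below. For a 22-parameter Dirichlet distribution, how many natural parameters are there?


Exponential family dimension calculation:
Dirichlet with 22 components has 22 natural parameters.

22


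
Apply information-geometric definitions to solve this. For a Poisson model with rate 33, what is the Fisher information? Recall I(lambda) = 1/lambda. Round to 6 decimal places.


Fisher information for Poisson: I(lambda) = 1/lambda.
lambda = 33.
I(lambda) = 1/33 = 0.030303

0.030303


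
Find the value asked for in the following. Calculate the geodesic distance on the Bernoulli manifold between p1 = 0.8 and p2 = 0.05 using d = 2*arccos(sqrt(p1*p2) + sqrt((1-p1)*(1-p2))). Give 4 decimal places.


Geodesic distance on Bernoulli manifold:
d(p1,p2) = 2*arccos(sqrt(p1*p2) + sqrt((1-p1)*(1-p2))).
sqrt(p1*p2) = sqrt(0.8*0.05) = 0.2.
sqrt((1-p1)*(1-p2)) = sqrt(0.2*0.95) = 0.43589.
arg = 0.2 + 0.43589 = 0.63589.
d = 2*arccos(0.63589) = 1.7633

1.7633


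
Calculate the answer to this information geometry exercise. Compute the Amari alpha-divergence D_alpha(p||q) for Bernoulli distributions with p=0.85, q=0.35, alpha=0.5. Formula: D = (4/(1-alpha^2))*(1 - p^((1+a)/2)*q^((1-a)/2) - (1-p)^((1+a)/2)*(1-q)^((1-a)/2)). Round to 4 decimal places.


Amari alpha-divergence:
D = (4/(1-alpha^2))*(1 - p^((1+a)/2)*q^((1-a)/2) - (1-p)^((1+a)/2)*(1-q)^((1-a)/2)).
alpha = 0.5, p = 0.85, q = 0.35.
e1 = (1+alpha)/2 = 0.75, e2 = (1-alpha)/2 = 0.25.
t1 = p^e1 * q^e2 = 0.85^0.75 * 0.35^0.25 = 0.680897.
t2 = (1-p)^e1 * (1-q)^e2 = 0.15^0.75 * 0.65^0.25 = 0.21642.
4/(1-alpha^2) = 5.333333.
D = 5.333333*(1 - 0.680897 - 0.21642) = 0.5476

0.5476


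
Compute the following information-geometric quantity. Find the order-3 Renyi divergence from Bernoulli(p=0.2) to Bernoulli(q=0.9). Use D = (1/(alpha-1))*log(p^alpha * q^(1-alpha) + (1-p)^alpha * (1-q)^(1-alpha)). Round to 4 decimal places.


Renyi divergence of order alpha between Bernoulli distributions:
D = (1/(alpha-1))*log(p^alpha * q^(1-alpha) + (1-p)^alpha * (1-q)^(1-alpha)).
alpha = 3, p = 0.2, q = 0.9.
p^alpha * q^(1-alpha) = 0.2^3 * 0.9^-2 = 0.009877.
(1-p)^alpha * (1-q)^(1-alpha) = 0.8^3 * 0.1^-2 = 51.2.
sum = 0.009877 + 51.2 = 51.209877.
D = (1/2)*log(51.209877) = 1.9680

1.9680


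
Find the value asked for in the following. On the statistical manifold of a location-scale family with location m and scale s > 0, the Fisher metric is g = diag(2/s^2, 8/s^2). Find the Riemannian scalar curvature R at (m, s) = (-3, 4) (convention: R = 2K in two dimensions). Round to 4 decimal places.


The metric has the form g = (A dm^2 + B ds^2)/s^2 with A = 2, B = 8.
Substitute u = sqrt(A/B)*m: g = B*(du^2 + ds^2)/s^2, i.e. B times the
Poincare upper half-plane metric, which has constant Gaussian curvature -1.
Scaling a 2D metric by a constant c divides the Gaussian curvature by c,
so K = -1/B = -1/(8) = -0.1250 everywhere (the point (m, s) = (-3, 4) is irrelevant:
the curvature is constant).
Scalar curvature in dimension 2: R = 2K = -2/(8) = -0.2500.

-0.2500


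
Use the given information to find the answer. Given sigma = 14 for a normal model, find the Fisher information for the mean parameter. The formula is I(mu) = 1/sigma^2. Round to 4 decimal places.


The Fisher information for the mean of a normal distribution is I(mu) = 1/sigma^2.
sigma = 14, so sigma^2 = 196.
I(mu) = 1/196 = 0.0051

0.0051


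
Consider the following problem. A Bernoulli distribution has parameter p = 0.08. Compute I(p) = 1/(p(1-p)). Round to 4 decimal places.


For Bernoulli(p), Fisher information is I(p) = 1/(p*(1-p)).
p = 0.08, 1-p = 0.92.
p*(1-p) = 0.0736.
I(p) = 1/0.0736 = 13.5870

13.5870


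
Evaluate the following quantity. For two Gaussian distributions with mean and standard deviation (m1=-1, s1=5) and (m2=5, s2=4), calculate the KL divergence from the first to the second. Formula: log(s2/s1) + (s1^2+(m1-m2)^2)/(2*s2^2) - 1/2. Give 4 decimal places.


KL divergence between normal distributions:
KL = log(s2/s1) + (s1^2 + (m1-m2)^2)/(2*s2^2) - 1/2.
log(4/5) = -0.223144.
(5^2 + (-1-5)^2)/(2*4^2) = (25 + 36)/32 = 1.90625.
KL = -0.223144 + 1.90625 - 0.5 = 1.1831

1.1831


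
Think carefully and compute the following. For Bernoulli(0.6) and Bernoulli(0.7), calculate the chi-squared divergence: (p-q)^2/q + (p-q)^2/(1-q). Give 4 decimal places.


Chi-squared divergence between Bernoulli distributions:
chi^2 = (p-q)^2/q + (p-q)^2/(1-q).
p = 0.6, q = 0.7, p-q = -0.1.
(p-q)^2 = 0.01.
term1 = 0.01/0.7 = 0.014286.
term2 = 0.01/0.3 = 0.033333.
chi^2 = 0.014286 + 0.033333 = 0.0476

0.0476


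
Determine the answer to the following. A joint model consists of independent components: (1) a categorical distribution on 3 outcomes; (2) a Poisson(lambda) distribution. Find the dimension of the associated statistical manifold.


The dimension of a statistical manifold equals the number of free
(independent) real parameters of the model. For a product of independent
blocks the parameter counts add.
- categorical on 3 outcomes (probabilities sum to 1): 3-1 = 2.
- Poisson (lambda): 1.
Total = 2 + 1 = 3.
Dimension = 3

3


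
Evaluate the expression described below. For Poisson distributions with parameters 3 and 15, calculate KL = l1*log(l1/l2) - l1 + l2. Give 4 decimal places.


KL divergence for Poisson:
KL = l1*log(l1/l2) - l1 + l2.
l1 = 3, l2 = 15.
log(3/15) = -1.609438.
l1*log(l1/l2) = 3 * -1.609438 = -4.828314.
KL = -4.828314 - 3 + 15 = 7.1717

7.1717


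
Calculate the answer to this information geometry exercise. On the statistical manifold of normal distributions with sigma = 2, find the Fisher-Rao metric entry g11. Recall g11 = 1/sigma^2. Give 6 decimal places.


For the 2-parameter normal family, the Fisher metric has:
  g11 = 1/sigma^2, g22 = 2/sigma^2.
sigma = 2, sigma^2 = 4.
g11 = 0.250000

0.250000


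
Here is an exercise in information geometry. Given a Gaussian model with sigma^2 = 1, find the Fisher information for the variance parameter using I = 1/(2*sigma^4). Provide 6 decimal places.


Fisher information for variance: I(sigma^2) = 1/(2*sigma^4).
sigma^2 = 1, so sigma^4 = 1.
I = 1/(2*1) = 1/2 = 0.500000

0.500000


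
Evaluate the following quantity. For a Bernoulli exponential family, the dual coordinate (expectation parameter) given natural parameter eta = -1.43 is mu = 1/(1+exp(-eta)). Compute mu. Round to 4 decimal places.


Dual coordinate (expectation parameter) for Bernoulli:
mu = 1/(1+exp(-eta)).
eta = -1.43.
exp(-eta) = exp(1.43) = 4.178699.
mu = 1/(1+4.178699) = 0.1931

0.1931


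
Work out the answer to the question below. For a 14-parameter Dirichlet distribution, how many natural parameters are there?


Exponential family dimension calculation:
Dirichlet with 14 components has 14 natural parameters.

14


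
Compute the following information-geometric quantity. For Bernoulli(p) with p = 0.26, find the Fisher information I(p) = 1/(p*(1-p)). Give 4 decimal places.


For Bernoulli(p), Fisher information is I(p) = 1/(p*(1-p)).
p = 0.26, 1-p = 0.74.
p*(1-p) = 0.1924.
I(p) = 1/0.1924 = 5.1975

5.1975


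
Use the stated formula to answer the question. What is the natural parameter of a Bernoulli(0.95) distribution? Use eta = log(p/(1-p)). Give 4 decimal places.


Natural parameter for Bernoulli: eta = log(p/(1-p)).
p = 0.95, 1-p = 0.05.
p/(1-p) = 19.0.
eta = log(19.0) = 2.9444

2.9444


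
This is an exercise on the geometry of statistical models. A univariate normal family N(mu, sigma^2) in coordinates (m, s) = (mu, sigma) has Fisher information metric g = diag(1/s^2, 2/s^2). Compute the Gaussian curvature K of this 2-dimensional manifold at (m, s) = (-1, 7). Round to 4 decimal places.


The metric has the form g = (A dm^2 + B ds^2)/s^2 with A = 1, B = 2.
Substitute u = sqrt(A/B)*m: g = B*(du^2 + ds^2)/s^2, i.e. B times the
Poincare upper half-plane metric, which has constant Gaussian curvature -1.
Scaling a 2D metric by a constant c divides the Gaussian curvature by c,
so K = -1/B = -1/(2) = -0.5000 everywhere (the point (m, s) = (-1, 7) is irrelevant:
the curvature is constant).
The requested Gaussian curvature is K = -0.5000.

-0.5000


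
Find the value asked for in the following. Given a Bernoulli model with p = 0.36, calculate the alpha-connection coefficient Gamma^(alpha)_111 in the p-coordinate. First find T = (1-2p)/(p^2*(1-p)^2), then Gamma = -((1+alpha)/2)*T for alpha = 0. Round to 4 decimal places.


Skewness (Amari-Chentsov) tensor: T = (1-2p)/(p^2*(1-p)^2).
p = 0.36, 1-2p = 0.28, p^2 = 0.1296, (1-p)^2 = 0.4096.
T = 0.28/(0.1296 * 0.4096) = 5.274643.
In the p-coordinate, Gamma^(alpha) = Gamma^(0) - (alpha/2)*T with Gamma^(0) = (1/2)*g'(p) = -T/2,
so Gamma^(alpha) = -((1+alpha)/2)*T.
alpha = 0, -(1+alpha)/2 = -0.5.
Gamma = -0.5 * 5.274643 = -2.6373

-2.6373


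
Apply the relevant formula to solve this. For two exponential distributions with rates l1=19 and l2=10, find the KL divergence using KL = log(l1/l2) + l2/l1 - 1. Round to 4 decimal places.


KL divergence for exponential family:
KL = log(l1/l2) + l2/l1 - 1.
log(19/10) = 0.641854.
10/19 = 0.526316.
KL = 0.641854 + 0.526316 - 1 = 0.1682

0.1682


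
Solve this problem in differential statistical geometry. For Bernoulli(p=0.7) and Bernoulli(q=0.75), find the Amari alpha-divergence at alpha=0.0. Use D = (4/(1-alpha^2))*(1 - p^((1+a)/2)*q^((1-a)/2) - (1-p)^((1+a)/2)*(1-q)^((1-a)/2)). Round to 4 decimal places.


Amari alpha-divergence:
D = (4/(1-alpha^2))*(1 - p^((1+a)/2)*q^((1-a)/2) - (1-p)^((1+a)/2)*(1-q)^((1-a)/2)).
alpha = 0.0, p = 0.7, q = 0.75.
e1 = (1+alpha)/2 = 0.5, e2 = (1-alpha)/2 = 0.5.
t1 = p^e1 * q^e2 = 0.7^0.5 * 0.75^0.5 = 0.724569.
t2 = (1-p)^e1 * (1-q)^e2 = 0.3^0.5 * 0.25^0.5 = 0.273861.
4/(1-alpha^2) = 4.0.
D = 4.0*(1 - 0.724569 - 0.273861) = 0.0063

0.0063


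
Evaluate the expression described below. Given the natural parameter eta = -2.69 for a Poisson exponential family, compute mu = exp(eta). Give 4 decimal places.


Expectation parameter for Poisson exponential family:
mu = exp(eta).
eta = -2.69.
mu = exp(-2.69) = 0.0679

0.0679


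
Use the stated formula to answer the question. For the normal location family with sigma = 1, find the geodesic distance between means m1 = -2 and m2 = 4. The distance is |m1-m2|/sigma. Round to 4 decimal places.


On the fixed-variance normal subfamily, geodesic distance = |m1-m2|/sigma.
|-2 - 4| = 6.
sigma = 1.
d = 6/1 = 6.0000

6.0000


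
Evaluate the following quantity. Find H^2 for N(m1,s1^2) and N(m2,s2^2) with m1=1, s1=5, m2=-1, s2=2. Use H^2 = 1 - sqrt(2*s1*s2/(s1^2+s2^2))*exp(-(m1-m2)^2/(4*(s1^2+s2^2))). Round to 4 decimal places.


Squared Hellinger distance for Gaussians:
H^2 = 1 - sqrt(2*s1*s2/(s1^2+s2^2)) * exp(-(m1-m2)^2/(4*(s1^2+s2^2))).
s1^2 = 25, s2^2 = 4, s1^2+s2^2 = 29.
sqrt(2*5*2/(29)) = 0.830455.
(m1-m2)^2 = (2)^2 = 4.
exp(-4/(4*29)) = exp(-0.034483) = 0.966105.
H^2 = 1 - 0.830455*0.966105 = 0.1977

0.1977
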